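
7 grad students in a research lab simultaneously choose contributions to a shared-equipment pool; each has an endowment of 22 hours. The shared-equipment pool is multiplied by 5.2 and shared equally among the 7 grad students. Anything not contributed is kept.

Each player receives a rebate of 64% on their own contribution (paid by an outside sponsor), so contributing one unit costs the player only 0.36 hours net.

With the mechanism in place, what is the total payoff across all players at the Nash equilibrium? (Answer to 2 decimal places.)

899.36 hours

Under the mechanism each unit contributed yields (5.2/7) / 0.36 = 2.0635 back to its contributor per unit of net cost, which exceeds 1, making full contribution the dominant choice for everyone.
So the Nash equilibrium is full contribution by all 7; the group earns 7 × (22 × 0.64 + 5.2 × 22) = 899.36.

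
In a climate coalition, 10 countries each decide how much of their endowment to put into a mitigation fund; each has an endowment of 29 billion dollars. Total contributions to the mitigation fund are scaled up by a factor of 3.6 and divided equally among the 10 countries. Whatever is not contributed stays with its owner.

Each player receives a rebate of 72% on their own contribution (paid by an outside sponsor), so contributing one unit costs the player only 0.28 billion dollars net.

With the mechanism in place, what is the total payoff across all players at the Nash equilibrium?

1252.80 billion dollars

With the mechanism, a contributed unit returns (3.6/10) / 0.28 = 1.2857 per unit of net cost to the contributor — now above 1 — so contributing fully is weakly dominant for every player.
At the Nash equilibrium everyone contributes 29. Group total payoff = 10 × (29 × 0.72 + 3.6 × 29) = 1252.80.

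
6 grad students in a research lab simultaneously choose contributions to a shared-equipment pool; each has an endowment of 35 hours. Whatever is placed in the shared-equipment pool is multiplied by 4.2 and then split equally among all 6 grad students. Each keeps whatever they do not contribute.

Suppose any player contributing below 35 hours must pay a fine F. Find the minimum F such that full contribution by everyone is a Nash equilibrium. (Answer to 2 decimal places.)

10.50 hours

Given the others contribute fully, the best deviation is to contribute 0 (any partial contribution still incurs the fine and gives up units whose private return 0.7000 is below 1).
Deviating from 35 to 0 saves 35 hours but forfeits the deviator's share of the drop in the shared-equipment pool: 4.2/6 × 35 = 24.50.
So the deviation gain is 35 − 24.50 = 10.50, and the fine must be at least 10.50 hours to wipe it out.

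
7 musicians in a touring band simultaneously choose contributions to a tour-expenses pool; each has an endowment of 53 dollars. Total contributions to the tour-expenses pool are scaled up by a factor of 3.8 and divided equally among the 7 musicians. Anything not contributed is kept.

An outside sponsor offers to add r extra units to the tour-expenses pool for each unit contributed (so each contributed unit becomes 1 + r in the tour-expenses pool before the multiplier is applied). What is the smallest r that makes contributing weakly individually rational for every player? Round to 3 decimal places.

0.842

With matching at rate r, one contributed unit becomes (1 + r) in the tour-expenses pool and returns 3.8 × (1 + r) / 7 to the contributor.
Setting this equal to 1: 1 + r = 7/3.8 = 1.8421.
So the minimum matching rate is r = 1.8421 − 1 = 0.842.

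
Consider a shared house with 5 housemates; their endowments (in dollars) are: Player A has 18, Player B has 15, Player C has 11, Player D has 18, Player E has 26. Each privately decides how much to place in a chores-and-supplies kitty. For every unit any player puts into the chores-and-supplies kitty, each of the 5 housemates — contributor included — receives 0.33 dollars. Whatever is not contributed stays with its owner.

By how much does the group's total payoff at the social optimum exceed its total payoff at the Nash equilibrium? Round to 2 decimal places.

57.20 dollars

The private return per contributed unit is 0.33 < 1 for everyone, so the Nash equilibrium is zero contribution and the group total is Σ E_j = 18 + 15 + 11 + 18 + 26 = 88.
Each contributed unit returns 1.650 to the group, so the social optimum is full contribution by everyone: group total = 1.650 × 88 = 145.20.
Efficiency loss = (1.650 − 1) × 88 = 57.20.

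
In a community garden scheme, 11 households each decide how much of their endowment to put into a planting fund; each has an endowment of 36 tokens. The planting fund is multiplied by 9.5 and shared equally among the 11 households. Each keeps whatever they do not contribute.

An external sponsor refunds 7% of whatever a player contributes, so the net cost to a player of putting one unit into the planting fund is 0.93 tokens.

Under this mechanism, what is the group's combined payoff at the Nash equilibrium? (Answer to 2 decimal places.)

Even with the mechanism, each unit contributed returns only (9.5/11) / 0.93 = 0.9286 per unit of net cost, so contributing nothing is still dominant.
Everyone keeps their endowment and the group total is 11 × 36 = 396.

396.00 tokens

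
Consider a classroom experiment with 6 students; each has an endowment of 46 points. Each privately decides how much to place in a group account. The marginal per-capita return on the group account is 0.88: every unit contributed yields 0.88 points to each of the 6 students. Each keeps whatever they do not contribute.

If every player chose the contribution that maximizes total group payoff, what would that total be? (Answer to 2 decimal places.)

Each contributed unit returns 5.280 to the group as a whole (0.88 to each of 6 players), which exceeds 1, so the social optimum is full contribution: group total = 5.280 × 276 = 1457.28.

1457.28 points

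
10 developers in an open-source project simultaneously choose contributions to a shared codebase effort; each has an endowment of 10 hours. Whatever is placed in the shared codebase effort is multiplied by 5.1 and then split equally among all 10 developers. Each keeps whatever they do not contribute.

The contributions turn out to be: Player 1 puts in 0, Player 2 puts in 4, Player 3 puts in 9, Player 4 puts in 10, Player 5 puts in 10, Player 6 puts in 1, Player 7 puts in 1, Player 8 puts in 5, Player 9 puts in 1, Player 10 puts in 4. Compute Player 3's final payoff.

Total contributed: 0 + 4 + 9 + 10 + 10 + 1 + 1 + 5 + 1 + 4 = 45.
Each receives 5.1 × 45 / 10 = 22.95 from the shared codebase effort.
Player 3 keeps 10 − 9 = 1, so Player 3's payoff is 1 + 22.95 = 23.95.

23.95 hours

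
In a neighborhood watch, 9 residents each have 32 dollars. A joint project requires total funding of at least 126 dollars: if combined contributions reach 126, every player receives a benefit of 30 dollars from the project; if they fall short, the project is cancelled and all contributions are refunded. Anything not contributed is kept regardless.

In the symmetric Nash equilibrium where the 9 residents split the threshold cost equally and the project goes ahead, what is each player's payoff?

48 dollars

Equal share of the threshold: 126/9 = 14.
At this profile no one gains by cutting their contribution: any cut drops the total below 126, the project is cancelled, contributions are refunded, and the deviator ends with 32, which is less than 32 − 14 + 30 = 48. Contributing more than 14 just wastes the excess. So contributing exactly 14 is a best response.
Each player's payoff: 32 − 14 + 30 = 48.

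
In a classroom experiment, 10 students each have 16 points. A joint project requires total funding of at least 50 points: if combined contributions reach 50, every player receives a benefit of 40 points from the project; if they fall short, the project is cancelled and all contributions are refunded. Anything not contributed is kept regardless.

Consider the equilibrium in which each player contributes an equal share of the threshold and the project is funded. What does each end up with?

51 points

Equal share of the threshold: 50/10 = 5.
At this profile no one gains by cutting their contribution: any cut drops the total below 50, the project is cancelled, contributions are refunded, and the deviator ends with 16, which is less than 16 − 5 + 40 = 51. Contributing more than 5 just wastes the excess. So contributing exactly 5 is a best response.
Each player's payoff: 16 − 5 + 40 = 51.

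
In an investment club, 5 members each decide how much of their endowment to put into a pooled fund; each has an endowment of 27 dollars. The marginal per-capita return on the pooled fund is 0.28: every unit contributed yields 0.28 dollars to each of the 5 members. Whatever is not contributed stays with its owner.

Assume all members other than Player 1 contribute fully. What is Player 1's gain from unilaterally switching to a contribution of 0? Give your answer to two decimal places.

19.44 dollars

Switching from a contribution of 27 to 0 lets Player 1 keep an extra 27 dollars, but lowers the pooled fund by 27, which costs Player 1 their own share of that drop: 0.28 × 27 = 7.56.
Net gain = 27 − 7.56 = 19.44. The private return per contributed unit (0.28) is below 1, so free-riding is indeed the best response regardless of what the others do.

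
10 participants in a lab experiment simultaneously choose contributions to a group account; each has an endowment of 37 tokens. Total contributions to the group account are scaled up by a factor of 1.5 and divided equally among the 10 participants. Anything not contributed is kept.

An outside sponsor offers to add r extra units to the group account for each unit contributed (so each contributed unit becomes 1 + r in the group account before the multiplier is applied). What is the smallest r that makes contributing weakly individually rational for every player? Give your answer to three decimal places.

5.667

With matching at rate r, one contributed unit becomes (1 + r) in the group account and returns 1.5 × (1 + r) / 10 to the contributor.
Setting this equal to 1: 1 + r = 10/1.5 = 6.6667.
So the minimum matching rate is r = 6.6667 − 1 = 5.667.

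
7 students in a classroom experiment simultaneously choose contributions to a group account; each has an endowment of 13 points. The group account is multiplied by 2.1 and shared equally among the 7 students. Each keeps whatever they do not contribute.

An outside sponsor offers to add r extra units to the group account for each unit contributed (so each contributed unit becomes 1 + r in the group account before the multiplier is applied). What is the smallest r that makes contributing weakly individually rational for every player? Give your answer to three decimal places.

2.333

With matching at rate r, one contributed unit becomes (1 + r) in the group account and returns 2.1 × (1 + r) / 7 to the contributor.
Setting this equal to 1: 1 + r = 7/2.1 = 3.3333.
So the minimum matching rate is r = 3.3333 − 1 = 2.333.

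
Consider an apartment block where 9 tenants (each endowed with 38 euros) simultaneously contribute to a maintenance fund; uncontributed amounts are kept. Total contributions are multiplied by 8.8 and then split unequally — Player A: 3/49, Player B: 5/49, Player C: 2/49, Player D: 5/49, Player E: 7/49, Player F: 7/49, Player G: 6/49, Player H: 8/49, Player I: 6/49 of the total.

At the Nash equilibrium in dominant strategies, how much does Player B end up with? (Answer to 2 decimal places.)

208.61 euros

A player with share s gets back 8.8·s per unit contributed, so full contribution is dominant for anyone with s > 1/8.8 = 0.1136 and zero contribution is dominant for anyone below.
The shares above 0.1136 belong to Player E, Player F, Player G, Player H and Player I, contributing 38 each; the remaining 4 contribute 0. Total contributed: 190.
Player B keeps 38 and receives 8.8 × 190 × 5/49 = 170.61 from the maintenance fund, for a payoff of 208.61.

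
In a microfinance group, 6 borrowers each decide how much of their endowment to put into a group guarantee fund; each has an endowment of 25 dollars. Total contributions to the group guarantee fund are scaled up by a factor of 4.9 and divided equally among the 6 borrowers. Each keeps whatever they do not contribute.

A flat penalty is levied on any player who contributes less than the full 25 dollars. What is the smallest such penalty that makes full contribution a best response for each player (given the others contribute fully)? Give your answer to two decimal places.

Given the others contribute fully, the best deviation is to contribute 0 (any partial contribution still incurs the fine and gives up units whose private return 0.8167 is below 1).
Deviating from 25 to 0 saves 25 dollars but forfeits the deviator's share of the drop in the group guarantee fund: 4.9/6 × 25 = 20.42.
So the deviation gain is 25 − 20.42 = 4.58, and the fine must be at least 4.58 dollars to wipe it out.

4.58 dollars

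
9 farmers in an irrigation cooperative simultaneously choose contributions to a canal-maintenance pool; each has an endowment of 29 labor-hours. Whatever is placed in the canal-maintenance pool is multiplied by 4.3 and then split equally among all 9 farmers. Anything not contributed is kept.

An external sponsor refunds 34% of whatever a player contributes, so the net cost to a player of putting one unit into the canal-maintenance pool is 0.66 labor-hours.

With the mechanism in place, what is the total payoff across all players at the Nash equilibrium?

The effective private return is (4.3/9) / 0.66 = 0.7239, which is still under 1, so the mechanism doesn't change anyone's dominant strategy: zero contribution.
At the Nash equilibrium no one contributes; group total payoff = 9 × 29 = 261.

261.00 labor-hours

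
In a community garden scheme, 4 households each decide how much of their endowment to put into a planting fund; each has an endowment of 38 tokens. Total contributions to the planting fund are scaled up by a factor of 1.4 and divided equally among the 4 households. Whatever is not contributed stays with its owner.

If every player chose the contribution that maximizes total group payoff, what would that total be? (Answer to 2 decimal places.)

Each contributed unit returns 1.400 to the group as a whole (0.3500 to each of 4 players), which exceeds 1, so the social optimum is full contribution: group total = 1.400 × 152 = 212.80.

212.80 tokens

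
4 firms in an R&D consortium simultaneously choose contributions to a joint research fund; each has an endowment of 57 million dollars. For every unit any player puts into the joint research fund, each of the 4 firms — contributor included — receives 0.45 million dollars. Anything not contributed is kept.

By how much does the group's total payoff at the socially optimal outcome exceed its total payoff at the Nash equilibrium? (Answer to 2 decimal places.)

The private return per contributed unit is 0.45 < 1, so contributing 0 is dominant for every player. At the Nash equilibrium everyone keeps their 57, and the group total is 4 × 57 = 228.
Each contributed unit returns 1.800 to the group as a whole (0.45 to each of 4 players), which exceeds 1, so the social optimum is full contribution: group total = 1.800 × 228 = 410.40.
Efficiency loss = 410.40 − 228 = 182.40.

182.40 million dollars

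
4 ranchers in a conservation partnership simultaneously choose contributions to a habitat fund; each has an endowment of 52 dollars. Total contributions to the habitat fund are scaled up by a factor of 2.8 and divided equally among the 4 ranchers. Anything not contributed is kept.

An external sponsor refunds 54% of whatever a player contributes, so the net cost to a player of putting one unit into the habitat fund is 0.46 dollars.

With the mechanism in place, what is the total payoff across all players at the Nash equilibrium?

694.72 dollars

Under the mechanism each unit contributed yields (2.8/4) / 0.46 = 1.5217 back to its contributor per unit of net cost, which exceeds 1, making full contribution the dominant choice for everyone.
So the Nash equilibrium is full contribution by all 4; the group earns 4 × (52 × 0.54 + 2.8 × 52) = 694.72.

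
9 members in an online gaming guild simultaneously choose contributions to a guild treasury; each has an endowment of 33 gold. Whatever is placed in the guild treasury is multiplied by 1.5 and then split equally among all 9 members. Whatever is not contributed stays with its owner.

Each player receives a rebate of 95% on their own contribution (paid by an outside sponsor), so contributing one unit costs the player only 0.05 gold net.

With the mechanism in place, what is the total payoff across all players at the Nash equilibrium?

The effective private return per unit is now (1.5/9) / 0.05 = 3.3333 > 1, so every player's dominant strategy flips to full contribution.
So the Nash equilibrium is full contribution by all 9; the group earns 9 × (33 × 0.95 + 1.5 × 33) = 727.65.

727.65 gold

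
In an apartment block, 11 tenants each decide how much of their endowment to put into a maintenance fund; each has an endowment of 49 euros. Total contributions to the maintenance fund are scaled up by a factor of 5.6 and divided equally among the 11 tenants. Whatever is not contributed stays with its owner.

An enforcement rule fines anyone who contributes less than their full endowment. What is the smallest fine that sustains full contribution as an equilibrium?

Given the others contribute fully, the best deviation is to contribute 0 (any partial contribution still incurs the fine and gives up units whose private return 0.5091 is below 1).
Deviating from 49 to 0 saves 49 euros but forfeits the deviator's share of the drop in the maintenance fund: 5.6/11 × 49 = 24.95.
So the deviation gain is 49 − 24.95 = 24.05, and the fine must be at least 24.05 euros to wipe it out.

24.05 euros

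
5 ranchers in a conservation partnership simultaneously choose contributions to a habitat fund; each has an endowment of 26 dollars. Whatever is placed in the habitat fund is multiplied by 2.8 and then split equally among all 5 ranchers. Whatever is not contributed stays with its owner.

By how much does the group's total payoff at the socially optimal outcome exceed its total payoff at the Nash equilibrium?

234.00 dollars

Each contributed unit returns 2.8/5 = 0.5600 to its contributor — below 1 — so contributing 0 is dominant for every player. At the Nash equilibrium everyone keeps their 26, and the group total is 5 × 26 = 130.
Each contributed unit returns 2.800 to the group as a whole (0.5600 to each of 5 players), which exceeds 1, so the social optimum is full contribution: group total = 2.800 × 130 = 364.00.
Efficiency loss = 364.00 − 130 = 234.00.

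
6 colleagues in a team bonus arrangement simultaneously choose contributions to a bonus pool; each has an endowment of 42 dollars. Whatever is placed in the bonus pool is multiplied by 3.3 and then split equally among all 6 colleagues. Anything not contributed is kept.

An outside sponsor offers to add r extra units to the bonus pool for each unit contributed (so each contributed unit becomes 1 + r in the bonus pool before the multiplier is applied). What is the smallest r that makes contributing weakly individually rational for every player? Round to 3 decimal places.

With matching at rate r, one contributed unit becomes (1 + r) in the bonus pool and returns 3.3 × (1 + r) / 6 to the contributor.
Setting this equal to 1: 1 + r = 6/3.3 = 1.8182.
So the minimum matching rate is r = 1.8182 − 1 = 0.818.

0.818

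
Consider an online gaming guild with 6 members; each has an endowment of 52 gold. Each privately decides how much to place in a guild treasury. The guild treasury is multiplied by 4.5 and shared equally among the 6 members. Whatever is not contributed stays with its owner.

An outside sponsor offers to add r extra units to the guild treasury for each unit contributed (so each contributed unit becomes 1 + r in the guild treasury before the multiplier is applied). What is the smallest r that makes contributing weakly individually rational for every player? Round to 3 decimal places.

With matching at rate r, one contributed unit becomes (1 + r) in the guild treasury and returns 4.5 × (1 + r) / 6 to the contributor.
Setting this equal to 1: 1 + r = 6/4.5 = 1.3333.
So the minimum matching rate is r = 1.3333 − 1 = 0.333.

0.333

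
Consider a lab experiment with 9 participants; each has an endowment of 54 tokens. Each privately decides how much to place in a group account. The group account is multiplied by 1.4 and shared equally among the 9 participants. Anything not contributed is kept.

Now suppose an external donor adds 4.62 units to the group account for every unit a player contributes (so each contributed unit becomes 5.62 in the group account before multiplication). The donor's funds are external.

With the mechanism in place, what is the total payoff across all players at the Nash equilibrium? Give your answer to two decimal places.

486.00 tokens

The effective private return is 1.4 × 5.62 / 9 = 0.8742, which is still under 1, so the mechanism doesn't change anyone's dominant strategy: zero contribution.
Everyone keeps their endowment and the group total is 9 × 54 = 486.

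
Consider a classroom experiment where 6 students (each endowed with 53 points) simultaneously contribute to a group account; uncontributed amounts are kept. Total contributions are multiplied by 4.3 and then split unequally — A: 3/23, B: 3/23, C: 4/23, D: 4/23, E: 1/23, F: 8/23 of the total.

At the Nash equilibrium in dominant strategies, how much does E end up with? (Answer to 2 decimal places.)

62.91 points

A player with share s gets back 4.3·s per unit contributed, so full contribution is dominant for anyone with s > 1/4.3 = 0.2326 and zero contribution is dominant for anyone below.
Only F (8/23) clears that bar, contributing 53; the remaining 5 contribute 0. Total contributed: 53.
E keeps 53 and receives 4.3 × 53 × 1/23 = 9.91 from the group account, for a payoff of 62.91.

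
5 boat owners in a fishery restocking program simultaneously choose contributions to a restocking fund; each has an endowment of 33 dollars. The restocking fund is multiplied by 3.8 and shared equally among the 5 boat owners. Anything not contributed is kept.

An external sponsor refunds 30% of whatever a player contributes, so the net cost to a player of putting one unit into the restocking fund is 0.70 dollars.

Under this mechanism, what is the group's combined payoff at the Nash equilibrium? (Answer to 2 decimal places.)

676.50 dollars

With the mechanism, a contributed unit returns (3.8/5) / 0.70 = 1.0857 per unit of net cost to the contributor — now above 1 — so contributing fully is weakly dominant for every player.
So the Nash equilibrium is full contribution by all 5; the group earns 5 × (33 × 0.30 + 3.8 × 33) = 676.50.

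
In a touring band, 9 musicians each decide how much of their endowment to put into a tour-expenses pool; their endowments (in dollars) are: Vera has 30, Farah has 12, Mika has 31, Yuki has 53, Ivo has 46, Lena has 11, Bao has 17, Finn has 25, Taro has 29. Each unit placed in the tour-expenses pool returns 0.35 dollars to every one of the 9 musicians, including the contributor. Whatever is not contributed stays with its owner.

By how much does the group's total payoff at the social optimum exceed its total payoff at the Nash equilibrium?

The private return per contributed unit is 0.35 < 1 for everyone, so the Nash equilibrium is zero contribution and the group total is Σ E_j = 30 + 12 + 31 + 53 + 46 + 11 + 17 + 25 + 29 = 254.
Each contributed unit returns 3.150 to the group, so the social optimum is full contribution by everyone: group total = 3.150 × 254 = 800.10.
Efficiency loss = (3.150 − 1) × 254 = 546.10.

546.10 dollars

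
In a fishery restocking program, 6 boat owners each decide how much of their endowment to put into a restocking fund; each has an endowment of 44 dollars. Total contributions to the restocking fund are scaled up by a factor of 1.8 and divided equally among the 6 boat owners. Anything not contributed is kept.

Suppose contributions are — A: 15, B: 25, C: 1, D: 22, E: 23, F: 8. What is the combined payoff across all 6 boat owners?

339.20 dollars

Total contributed: 15 + 25 + 1 + 22 + 23 + 8 = 94; total kept: 6 × 44 − 94 = 170.
The restocking fund pays out 1.8 × 94 = 169.20 in aggregate.
Group total = 170 + 169.20 = 339.20.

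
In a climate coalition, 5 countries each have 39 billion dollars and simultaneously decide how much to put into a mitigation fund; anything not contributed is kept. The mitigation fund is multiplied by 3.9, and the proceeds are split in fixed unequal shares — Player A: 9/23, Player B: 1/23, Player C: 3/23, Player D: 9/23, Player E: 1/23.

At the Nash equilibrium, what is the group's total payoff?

421.20 billion dollars

Player j's private return per contributed unit is 3.9 × (j's share). Contributing is weakly dominant for j when that share is at least 1/3.9 = 0.2564, and contributing 0 is dominant otherwise.
The shares above 0.2564 belong to Player A and Player D, contributing 39 each; the remaining 3 contribute 0. Total contributed: 78.
The mitigation fund pays out 3.9 × 78 = 304.20 in total (split across the unequal shares, but the aggregate is all that matters for the group sum).
The 3 free-riders keep 39 each, adding 117. Group total = 117 + 304.20 = 421.20.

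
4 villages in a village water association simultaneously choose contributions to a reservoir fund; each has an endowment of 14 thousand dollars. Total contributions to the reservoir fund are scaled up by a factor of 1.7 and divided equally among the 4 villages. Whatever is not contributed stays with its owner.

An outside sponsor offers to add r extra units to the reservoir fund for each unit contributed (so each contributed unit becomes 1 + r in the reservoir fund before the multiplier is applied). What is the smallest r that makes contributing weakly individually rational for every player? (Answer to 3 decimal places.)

1.353

With matching at rate r, one contributed unit becomes (1 + r) in the reservoir fund and returns 1.7 × (1 + r) / 4 to the contributor.
Setting this equal to 1: 1 + r = 4/1.7 = 2.3529.
So the minimum matching rate is r = 2.3529 − 1 = 1.353.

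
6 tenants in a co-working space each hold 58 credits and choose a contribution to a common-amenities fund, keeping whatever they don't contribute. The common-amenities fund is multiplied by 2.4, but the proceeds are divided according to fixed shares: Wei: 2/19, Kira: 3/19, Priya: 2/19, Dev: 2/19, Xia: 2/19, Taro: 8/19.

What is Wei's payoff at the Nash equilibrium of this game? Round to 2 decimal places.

72.65 credits

Player j's private return per contributed unit is 2.4 × (j's share). Contributing is weakly dominant for j when that share is at least 1/2.4 = 0.4167, and contributing 0 is dominant otherwise.
Only Taro (8/19) clears that bar, contributing 58; the remaining 5 contribute 0. Total contributed: 58.
Wei keeps 58 and receives 2.4 × 58 × 2/19 = 14.65 from the common-amenities fund, for a payoff of 72.65.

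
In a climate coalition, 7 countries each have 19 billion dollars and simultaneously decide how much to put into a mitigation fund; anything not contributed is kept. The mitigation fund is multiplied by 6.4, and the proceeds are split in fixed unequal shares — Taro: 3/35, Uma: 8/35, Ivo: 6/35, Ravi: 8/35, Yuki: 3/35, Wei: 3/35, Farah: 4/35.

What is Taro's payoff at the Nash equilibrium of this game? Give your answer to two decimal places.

Each unit j contributes comes back to j as 6.4 × (j's share), so j prefers to contribute only if that share exceeds 1/6.4 = 0.1563; otherwise keeping the unit dominates.
Uma, Ivo and Ravi are above the threshold, contributing 19 each; the remaining 4 contribute 0. Total contributed: 57.
Taro keeps 19 and receives 6.4 × 57 × 3/35 = 31.27 from the mitigation fund, for a payoff of 50.27.

50.27 billion dollars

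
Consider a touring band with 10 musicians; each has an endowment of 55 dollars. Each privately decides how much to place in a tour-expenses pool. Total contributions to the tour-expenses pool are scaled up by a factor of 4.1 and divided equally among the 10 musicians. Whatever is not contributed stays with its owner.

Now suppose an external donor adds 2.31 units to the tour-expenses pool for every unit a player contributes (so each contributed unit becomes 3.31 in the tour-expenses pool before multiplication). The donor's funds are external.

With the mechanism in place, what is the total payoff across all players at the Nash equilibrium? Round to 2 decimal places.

7464.05 dollars

Under the mechanism each unit contributed yields 4.1 × 3.31 / 10 = 1.3571 back to its contributor per unit of net cost, which exceeds 1, making full contribution the dominant choice for everyone.
So the Nash equilibrium is full contribution by all 10; the group earns 4.1 × 3.31 × 550 = 7464.05.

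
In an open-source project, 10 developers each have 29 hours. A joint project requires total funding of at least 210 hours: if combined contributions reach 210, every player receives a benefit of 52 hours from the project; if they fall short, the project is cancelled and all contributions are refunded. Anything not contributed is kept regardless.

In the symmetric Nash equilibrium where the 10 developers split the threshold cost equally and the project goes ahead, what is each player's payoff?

Equal share of the threshold: 210/10 = 21.
At this profile no one gains by cutting their contribution: any cut drops the total below 210, the project is cancelled, contributions are refunded, and the deviator ends with 29, which is less than 29 − 21 + 52 = 60. Contributing more than 21 just wastes the excess. So contributing exactly 21 is a best response.
Each player's payoff: 29 − 21 + 52 = 60.

60 hours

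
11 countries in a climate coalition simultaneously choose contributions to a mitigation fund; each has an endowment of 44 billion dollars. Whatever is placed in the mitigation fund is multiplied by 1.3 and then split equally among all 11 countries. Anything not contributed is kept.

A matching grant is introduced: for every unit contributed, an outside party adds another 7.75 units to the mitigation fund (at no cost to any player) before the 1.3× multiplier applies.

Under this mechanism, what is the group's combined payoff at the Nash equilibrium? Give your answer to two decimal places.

5505.50 billion dollars

The effective private return per unit is now 1.3 × 8.75 / 11 = 1.0341 > 1, so every player's dominant strategy flips to full contribution.
So the Nash equilibrium is full contribution by all 11; the group earns 1.3 × 8.75 × 484 = 5505.50.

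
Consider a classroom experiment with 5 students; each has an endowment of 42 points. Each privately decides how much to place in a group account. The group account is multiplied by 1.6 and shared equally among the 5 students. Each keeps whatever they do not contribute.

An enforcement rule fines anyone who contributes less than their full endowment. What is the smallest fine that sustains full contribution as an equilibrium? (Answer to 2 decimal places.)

Given the others contribute fully, the best deviation is to contribute 0 (any partial contribution still incurs the fine and gives up units whose private return 0.3200 is below 1).
Deviating from 42 to 0 saves 42 points but forfeits the deviator's share of the drop in the group account: 1.6/5 × 42 = 13.44.
So the deviation gain is 42 − 13.44 = 28.56, and the fine must be at least 28.56 points to wipe it out.

28.56 points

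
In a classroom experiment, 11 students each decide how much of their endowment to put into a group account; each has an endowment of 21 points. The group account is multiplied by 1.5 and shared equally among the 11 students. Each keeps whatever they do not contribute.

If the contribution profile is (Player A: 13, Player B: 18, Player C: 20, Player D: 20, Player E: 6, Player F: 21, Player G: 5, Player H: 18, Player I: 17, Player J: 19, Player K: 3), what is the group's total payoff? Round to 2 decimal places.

311.00 points

Total contributed: 13 + 18 + 20 + 20 + 6 + 21 + 5 + 18 + 17 + 19 + 3 = 160; total kept: 11 × 21 − 160 = 71.
The group account pays out 1.5 × 160 = 240.00 in aggregate.
Group total = 71 + 240.00 = 311.00.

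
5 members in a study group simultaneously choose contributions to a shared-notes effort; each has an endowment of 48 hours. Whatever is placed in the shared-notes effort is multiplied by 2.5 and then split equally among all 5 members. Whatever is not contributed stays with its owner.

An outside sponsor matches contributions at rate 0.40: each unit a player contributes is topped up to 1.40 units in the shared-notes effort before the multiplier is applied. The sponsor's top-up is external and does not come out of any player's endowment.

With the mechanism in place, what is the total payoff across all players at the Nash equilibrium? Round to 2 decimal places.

240.00 hours

With the mechanism, a contributed unit returns 2.5 × 1.40 / 5 = 0.7000 per unit of net cost — still below 1 — so contributing 0 remains dominant for every player.
At the Nash equilibrium no one contributes; group total payoff = 5 × 48 = 240.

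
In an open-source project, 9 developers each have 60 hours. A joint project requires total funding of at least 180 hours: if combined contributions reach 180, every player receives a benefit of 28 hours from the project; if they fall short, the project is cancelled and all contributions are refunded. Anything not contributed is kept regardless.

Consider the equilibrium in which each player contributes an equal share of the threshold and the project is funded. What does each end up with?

Equal share of the threshold: 180/9 = 20.
At this profile no one gains by cutting their contribution: any cut drops the total below 180, the project is cancelled, contributions are refunded, and the deviator ends with 60, which is less than 60 − 20 + 28 = 68. Contributing more than 20 just wastes the excess. So contributing exactly 20 is a best response.
Each player's payoff: 60 − 20 + 28 = 68.

68 hours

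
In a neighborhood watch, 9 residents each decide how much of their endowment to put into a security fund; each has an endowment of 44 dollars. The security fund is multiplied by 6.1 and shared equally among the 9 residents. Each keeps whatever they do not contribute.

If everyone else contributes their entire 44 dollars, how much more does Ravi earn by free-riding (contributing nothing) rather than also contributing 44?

14.18 dollars

Switching from a contribution of 44 to 0 lets Ravi keep an extra 44 dollars, but lowers the security fund by 44, which costs Ravi their own share of that drop: 6.1/9 × 44 = 29.82.
Net gain = 44 − 29.82 = 14.18. The private return per contributed unit (0.6778) is below 1, so free-riding is indeed the best response regardless of what the others do.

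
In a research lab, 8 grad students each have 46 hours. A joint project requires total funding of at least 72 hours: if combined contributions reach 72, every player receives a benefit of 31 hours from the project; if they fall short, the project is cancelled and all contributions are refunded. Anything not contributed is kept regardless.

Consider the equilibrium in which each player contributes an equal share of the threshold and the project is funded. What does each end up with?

Equal share of the threshold: 72/8 = 9.
At this profile no one gains by cutting their contribution: any cut drops the total below 72, the project is cancelled, contributions are refunded, and the deviator ends with 46, which is less than 46 − 9 + 31 = 68. Contributing more than 9 just wastes the excess. So contributing exactly 9 is a best response.
Each player's payoff: 46 − 9 + 31 = 68.

68 hours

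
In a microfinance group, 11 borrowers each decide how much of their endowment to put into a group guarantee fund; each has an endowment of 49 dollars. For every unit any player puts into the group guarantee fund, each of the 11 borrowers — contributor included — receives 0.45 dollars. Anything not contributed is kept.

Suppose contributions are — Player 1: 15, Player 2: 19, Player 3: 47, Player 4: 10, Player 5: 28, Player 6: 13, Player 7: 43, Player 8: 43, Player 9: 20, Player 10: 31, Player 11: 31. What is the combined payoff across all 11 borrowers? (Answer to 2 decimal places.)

1724.00 dollars

Total contributed: 15 + 19 + 47 + 10 + 28 + 13 + 43 + 43 + 20 + 31 + 31 = 300; total kept: 11 × 49 − 300 = 239.
The group guarantee fund pays out 0.45 × 11 × 300 = 1485.00 in aggregate.
Group total = 239 + 1485.00 = 1724.00.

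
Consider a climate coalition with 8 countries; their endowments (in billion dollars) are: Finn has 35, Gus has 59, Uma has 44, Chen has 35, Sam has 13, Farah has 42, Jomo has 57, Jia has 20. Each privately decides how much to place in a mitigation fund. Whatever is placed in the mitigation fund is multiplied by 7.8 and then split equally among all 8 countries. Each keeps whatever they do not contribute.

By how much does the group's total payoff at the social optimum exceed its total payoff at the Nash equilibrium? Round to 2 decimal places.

The private return per contributed unit is 7.8/8 = 0.9750 < 1 for every player regardless of endowment, so the Nash equilibrium is zero contribution and the group total is Σ E_j = 35 + 59 + 44 + 35 + 13 + 42 + 57 + 20 = 305.
Each contributed unit returns 7.800 to the group, so the social optimum is full contribution by everyone: group total = 7.800 × 305 = 2379.00.
Efficiency loss = (7.800 − 1) × 305 = 2074.00.

2074.00 billion dollars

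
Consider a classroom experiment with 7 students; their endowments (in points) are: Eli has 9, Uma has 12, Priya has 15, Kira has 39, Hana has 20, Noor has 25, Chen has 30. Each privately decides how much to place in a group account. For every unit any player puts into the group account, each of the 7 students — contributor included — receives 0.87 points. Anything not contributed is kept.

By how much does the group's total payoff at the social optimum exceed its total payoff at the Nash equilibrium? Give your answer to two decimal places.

The private return per contributed unit is 0.87 < 1 for everyone, so the Nash equilibrium is zero contribution and the group total is Σ E_j = 9 + 12 + 15 + 39 + 20 + 25 + 30 = 150.
Each contributed unit returns 6.090 to the group, so the social optimum is full contribution by everyone: group total = 6.090 × 150 = 913.50.
Efficiency loss = (6.090 − 1) × 150 = 763.50.

763.50 points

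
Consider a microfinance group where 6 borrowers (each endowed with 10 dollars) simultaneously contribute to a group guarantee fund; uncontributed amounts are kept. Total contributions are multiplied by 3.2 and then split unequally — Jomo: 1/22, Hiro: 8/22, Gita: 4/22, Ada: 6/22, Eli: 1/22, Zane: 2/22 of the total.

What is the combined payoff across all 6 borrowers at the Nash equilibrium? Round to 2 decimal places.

82.00 dollars

For player j, contributing a unit is worthwhile iff 3.2 × (j's share) ≥ 1, i.e. iff j's share is at least 0.3125.
Hiro alone (share 8/22) is above the threshold, contributing 10; the remaining 5 contribute 0. Total contributed: 10.
The group guarantee fund pays out 3.2 × 10 = 32.00 in total (split across the unequal shares, but the aggregate is all that matters for the group sum).
The 5 free-riders keep 10 each, adding 50. Group total = 50 + 32.00 = 82.00.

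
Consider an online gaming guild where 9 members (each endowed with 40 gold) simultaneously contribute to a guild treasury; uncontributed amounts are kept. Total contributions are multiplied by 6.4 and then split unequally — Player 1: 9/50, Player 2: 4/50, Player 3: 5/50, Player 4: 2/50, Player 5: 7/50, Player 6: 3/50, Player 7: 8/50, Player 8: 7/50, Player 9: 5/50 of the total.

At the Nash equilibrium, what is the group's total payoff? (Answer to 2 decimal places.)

A player with share s gets back 6.4·s per unit contributed, so full contribution is dominant for anyone with s > 1/6.4 = 0.1563 and zero contribution is dominant for anyone below.
Player 1 and Player 7 clear that bar, contributing 40 each; the remaining 7 contribute 0. Total contributed: 80.
The guild treasury pays out 6.4 × 80 = 512.00 in total (split across the unequal shares, but the aggregate is all that matters for the group sum).
The 7 free-riders keep 40 each, adding 280. Group total = 280 + 512.00 = 792.00.

792.00 gold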